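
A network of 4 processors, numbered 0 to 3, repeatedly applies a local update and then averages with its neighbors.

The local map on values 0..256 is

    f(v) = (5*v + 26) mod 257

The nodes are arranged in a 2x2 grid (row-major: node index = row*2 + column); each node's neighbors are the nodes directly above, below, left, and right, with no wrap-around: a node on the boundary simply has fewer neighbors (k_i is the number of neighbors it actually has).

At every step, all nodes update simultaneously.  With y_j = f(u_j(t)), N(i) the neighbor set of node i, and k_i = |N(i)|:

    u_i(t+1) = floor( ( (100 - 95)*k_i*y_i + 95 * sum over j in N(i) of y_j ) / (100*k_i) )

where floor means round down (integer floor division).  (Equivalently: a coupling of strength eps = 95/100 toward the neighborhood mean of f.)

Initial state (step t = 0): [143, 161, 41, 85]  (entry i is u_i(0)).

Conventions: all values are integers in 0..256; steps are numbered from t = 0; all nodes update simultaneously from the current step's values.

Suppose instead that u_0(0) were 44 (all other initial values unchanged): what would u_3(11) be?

Simulating step by step:
t=0: [44, 161, 41, 85]
t=1: [150, 212, 220, 147]
t=2: [74, 122, 124, 86]
t=3: [127, 166, 167, 130]
t=4: [90, 151, 151, 91]
t=5: [20, 210, 210, 20]
t=6: [51, 122, 122, 51]
t=7: [117, 28, 28, 117]
t=8: [162, 100, 100, 162]
t=9: [14, 62, 62, 14]
t=10: [79, 95, 95, 79]
t=11: [240, 168, 168, 240]

Answer: u_3(11) = 240
Key observation: This trace re-runs the system from the modified initial state.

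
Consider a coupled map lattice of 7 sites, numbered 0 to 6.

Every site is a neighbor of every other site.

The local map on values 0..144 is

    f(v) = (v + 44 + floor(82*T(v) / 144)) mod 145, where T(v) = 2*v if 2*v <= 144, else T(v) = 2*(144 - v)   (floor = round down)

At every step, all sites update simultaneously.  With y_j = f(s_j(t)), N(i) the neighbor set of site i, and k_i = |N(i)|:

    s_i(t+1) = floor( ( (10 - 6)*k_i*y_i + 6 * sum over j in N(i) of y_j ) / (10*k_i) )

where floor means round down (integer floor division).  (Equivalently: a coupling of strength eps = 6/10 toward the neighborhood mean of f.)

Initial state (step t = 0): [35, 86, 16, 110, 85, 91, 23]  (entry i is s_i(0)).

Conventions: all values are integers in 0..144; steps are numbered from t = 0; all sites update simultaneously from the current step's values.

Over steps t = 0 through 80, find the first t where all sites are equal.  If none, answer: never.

Answer: 4
Key observation: Synchronization is absorbing here: once all sites are equal they stay equal, and step 4 is the first all-equal step.

Derivation:
t=0: [35, 86, 16, 110, 85, 91, 23]  (not all equal)
t=1: [84, 64, 72, 62, 64, 63, 76]  (not all equal)
t=2: [44, 39, 44, 38, 39, 38, 44]  (not all equal)
t=3: [133, 129, 133, 129, 129, 129, 133]  (not all equal)
t=4: [44, 44, 44, 44, 44, 44, 44]  (all equal)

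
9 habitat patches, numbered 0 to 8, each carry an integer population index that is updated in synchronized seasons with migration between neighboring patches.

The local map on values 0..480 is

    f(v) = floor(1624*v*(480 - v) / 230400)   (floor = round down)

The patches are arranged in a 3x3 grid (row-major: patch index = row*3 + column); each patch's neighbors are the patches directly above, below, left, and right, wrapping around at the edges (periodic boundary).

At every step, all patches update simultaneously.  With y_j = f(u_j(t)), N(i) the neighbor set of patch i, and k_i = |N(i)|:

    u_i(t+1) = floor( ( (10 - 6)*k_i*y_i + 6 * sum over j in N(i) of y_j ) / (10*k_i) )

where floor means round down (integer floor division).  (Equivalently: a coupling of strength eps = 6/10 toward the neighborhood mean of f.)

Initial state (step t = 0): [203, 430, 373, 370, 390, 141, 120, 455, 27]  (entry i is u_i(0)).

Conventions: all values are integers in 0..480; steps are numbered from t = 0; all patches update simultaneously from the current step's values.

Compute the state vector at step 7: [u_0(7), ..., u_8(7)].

Simulating step by step:
t=0: [203, 430, 373, 370, 390, 141, 120, 455, 27]
t=1: [311, 211, 257, 306, 226, 269, 248, 150, 184]
t=2: [385, 388, 394, 386, 390, 394, 383, 378, 386]
t=3: [253, 252, 245, 252, 251, 244, 260, 260, 253]
t=4: [404, 404, 404, 404, 404, 404, 403, 403, 404]
t=5: [216, 216, 216, 216, 216, 216, 217, 217, 216]
t=6: [401, 401, 401, 401, 401, 401, 401, 401, 401]
t=7: [223, 223, 223, 223, 223, 223, 223, 223, 223]

Answer: [223, 223, 223, 223, 223, 223, 223, 223, 223]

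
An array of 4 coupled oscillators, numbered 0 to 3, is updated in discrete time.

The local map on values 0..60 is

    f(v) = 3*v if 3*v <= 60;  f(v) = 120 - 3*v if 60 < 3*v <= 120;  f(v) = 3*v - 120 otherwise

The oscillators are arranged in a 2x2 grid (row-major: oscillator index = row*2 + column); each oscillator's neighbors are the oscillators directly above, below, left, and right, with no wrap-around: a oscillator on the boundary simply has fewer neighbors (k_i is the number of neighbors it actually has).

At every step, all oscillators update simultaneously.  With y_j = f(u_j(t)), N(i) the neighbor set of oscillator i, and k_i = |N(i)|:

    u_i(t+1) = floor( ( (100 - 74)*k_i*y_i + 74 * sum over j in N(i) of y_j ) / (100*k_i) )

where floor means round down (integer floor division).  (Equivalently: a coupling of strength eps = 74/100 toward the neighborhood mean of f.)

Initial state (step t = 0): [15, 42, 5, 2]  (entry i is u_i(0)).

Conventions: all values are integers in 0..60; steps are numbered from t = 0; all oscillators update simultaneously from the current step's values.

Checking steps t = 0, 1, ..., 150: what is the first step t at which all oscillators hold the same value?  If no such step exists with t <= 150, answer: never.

Simulating step by step:
t=0: [15, 42, 5, 2]  (not all equal)
t=1: [19, 20, 22, 9]  (not all equal)
t=2: [57, 46, 45, 49]  (not all equal)
t=3: [25, 33, 32, 19]  (not all equal)
t=4: [28, 43, 43, 31]  (not all equal)
t=5: [16, 25, 25, 13]  (not all equal)
t=6: [45, 43, 43, 43]  (not all equal)
t=7: [10, 11, 11, 9]  (not all equal)
t=8: [32, 29, 29, 31]  (not all equal)
t=9: [30, 27, 27, 31]  (not all equal)
t=10: [36, 31, 31, 35]  (not all equal)
t=11: [23, 17, 17, 23]  (not all equal)
t=12: [51, 51, 51, 51]  (all equal)

Answer: 12
Key observation: Synchronization is absorbing here: once all oscillators are equal they stay equal, and step 12 is the first all-equal step.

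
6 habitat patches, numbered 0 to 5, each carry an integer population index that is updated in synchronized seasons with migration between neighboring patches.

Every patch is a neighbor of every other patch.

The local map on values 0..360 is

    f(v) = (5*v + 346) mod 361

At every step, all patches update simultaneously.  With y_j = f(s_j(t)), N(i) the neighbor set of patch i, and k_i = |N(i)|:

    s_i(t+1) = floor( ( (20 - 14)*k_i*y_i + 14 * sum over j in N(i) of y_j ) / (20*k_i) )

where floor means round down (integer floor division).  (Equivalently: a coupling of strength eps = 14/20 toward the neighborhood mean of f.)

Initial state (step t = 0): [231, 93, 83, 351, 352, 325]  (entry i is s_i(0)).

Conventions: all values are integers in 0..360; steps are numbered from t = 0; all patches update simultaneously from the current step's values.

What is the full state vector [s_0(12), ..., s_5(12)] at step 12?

Answer: [210, 216, 210, 167, 167, 167]

Derivation:
t=0: [231, 93, 83, 351, 352, 325]
t=1: [141, 146, 138, 180, 180, 159]
t=2: [245, 249, 243, 219, 219, 202]
t=3: [213, 216, 211, 250, 250, 236]
t=4: [244, 247, 243, 216, 216, 205]
t=5: [208, 210, 207, 243, 243, 235]
t=6: [219, 221, 219, 190, 190, 183]
t=7: [243, 186, 243, 219, 219, 214]
t=8: [225, 237, 225, 263, 263, 259]
t=9: [112, 122, 112, 142, 142, 139]
t=10: [251, 259, 251, 275, 275, 273]
t=11: [211, 218, 211, 230, 230, 229]
t=12: [210, 216, 210, 167, 167, 167]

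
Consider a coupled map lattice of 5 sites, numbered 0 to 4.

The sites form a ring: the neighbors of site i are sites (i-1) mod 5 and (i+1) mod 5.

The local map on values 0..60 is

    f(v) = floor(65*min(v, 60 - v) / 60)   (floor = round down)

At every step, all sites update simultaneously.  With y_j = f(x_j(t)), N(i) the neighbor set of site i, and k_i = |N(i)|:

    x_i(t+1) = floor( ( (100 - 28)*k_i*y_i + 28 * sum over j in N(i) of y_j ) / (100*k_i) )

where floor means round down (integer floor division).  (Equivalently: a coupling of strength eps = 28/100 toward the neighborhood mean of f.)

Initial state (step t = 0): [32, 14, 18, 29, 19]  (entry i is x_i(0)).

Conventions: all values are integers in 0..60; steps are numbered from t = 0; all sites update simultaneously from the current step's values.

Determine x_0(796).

Simulating step by step:
t=0: [32, 14, 18, 29, 19]
t=1: [26, 17, 20, 27, 22]
t=2: [25, 19, 21, 27, 24]
t=3: [25, 21, 22, 27, 26]
t=4: [26, 22, 23, 28, 28]
t=5: [27, 23, 24, 29, 29]
t=6: [28, 24, 26, 30, 30]
t=7: [29, 26, 28, 31, 31]
t=8: [30, 28, 29, 30, 31]
t=9: [31, 30, 31, 31, 31]
t=10: [31, 31, 31, 31, 31]
t=11: [31, 31, 31, 31, 31]

Answer: x_0(796) = 31
Key observation: The state at step 10, [31, 31, 31, 31, 31], reappears at step 11: the system is in a cycle of period 1 from step 10 on.  Therefore the state at step 796 equals the state at step 10 + ((796 - 10) mod 1) = 10, which is [31, 31, 31, 31, 31].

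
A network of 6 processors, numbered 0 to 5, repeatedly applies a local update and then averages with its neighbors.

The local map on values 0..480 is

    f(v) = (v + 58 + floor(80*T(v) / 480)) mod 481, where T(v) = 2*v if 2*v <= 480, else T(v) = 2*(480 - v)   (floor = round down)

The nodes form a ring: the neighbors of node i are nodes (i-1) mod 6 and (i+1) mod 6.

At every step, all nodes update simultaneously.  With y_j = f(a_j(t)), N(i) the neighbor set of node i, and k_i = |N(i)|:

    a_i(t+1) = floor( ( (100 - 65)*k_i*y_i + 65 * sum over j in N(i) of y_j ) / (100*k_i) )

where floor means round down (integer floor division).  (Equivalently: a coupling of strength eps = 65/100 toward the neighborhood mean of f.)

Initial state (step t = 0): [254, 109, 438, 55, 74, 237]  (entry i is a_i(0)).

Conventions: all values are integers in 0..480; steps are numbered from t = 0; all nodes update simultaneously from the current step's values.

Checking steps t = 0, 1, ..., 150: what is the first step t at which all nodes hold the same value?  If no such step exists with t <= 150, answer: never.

Simulating step by step:
t=0: [254, 109, 438, 55, 74, 237]  (not all equal)
t=1: [322, 206, 118, 105, 218, 307]  (not all equal)
t=2: [396, 326, 247, 252, 323, 401]  (not all equal)
t=3: [143, 276, 400, 399, 278, 142]  (not all equal)
t=4: [297, 222, 132, 133, 222, 298]  (not all equal)
t=5: [395, 335, 273, 273, 335, 395]  (not all equal)
t=6: [143, 284, 413, 413, 284, 143]  (not all equal)
t=7: [299, 226, 140, 140, 226, 299]  (not all equal)
t=8: [398, 340, 281, 281, 340, 398]  (not all equal)
t=9: [145, 287, 417, 417, 287, 145]  (not all equal)
t=10: [302, 229, 143, 143, 229, 302]  (not all equal)
t=11: [400, 343, 285, 285, 343, 400]  (not all equal)
t=12: [146, 289, 420, 420, 289, 146]  (not all equal)
t=13: [303, 230, 144, 144, 230, 303]  (not all equal)
t=14: [401, 345, 287, 287, 345, 401]  (not all equal)
t=15: [148, 291, 421, 421, 291, 148]  (not all equal)
t=16: [306, 232, 145, 145, 232, 306]  (not all equal)
t=17: [404, 347, 288, 288, 347, 404]  (not all equal)
t=18: [149, 292, 422, 422, 292, 149]  (not all equal)
t=19: [306, 233, 146, 146, 233, 306]  (not all equal)
t=20: [404, 347, 289, 289, 347, 404]  (not all equal)
t=21: [149, 292, 422, 422, 292, 149]  (not all equal)

Answer: never
Key observation: The state at step 18 reappears at step 21 — the system is in a cycle of period 3 from step 18 on.  No step 0..21 is synchronized, and the cycle repeats forever, so no step up to 150 (or ever) has all nodes equal.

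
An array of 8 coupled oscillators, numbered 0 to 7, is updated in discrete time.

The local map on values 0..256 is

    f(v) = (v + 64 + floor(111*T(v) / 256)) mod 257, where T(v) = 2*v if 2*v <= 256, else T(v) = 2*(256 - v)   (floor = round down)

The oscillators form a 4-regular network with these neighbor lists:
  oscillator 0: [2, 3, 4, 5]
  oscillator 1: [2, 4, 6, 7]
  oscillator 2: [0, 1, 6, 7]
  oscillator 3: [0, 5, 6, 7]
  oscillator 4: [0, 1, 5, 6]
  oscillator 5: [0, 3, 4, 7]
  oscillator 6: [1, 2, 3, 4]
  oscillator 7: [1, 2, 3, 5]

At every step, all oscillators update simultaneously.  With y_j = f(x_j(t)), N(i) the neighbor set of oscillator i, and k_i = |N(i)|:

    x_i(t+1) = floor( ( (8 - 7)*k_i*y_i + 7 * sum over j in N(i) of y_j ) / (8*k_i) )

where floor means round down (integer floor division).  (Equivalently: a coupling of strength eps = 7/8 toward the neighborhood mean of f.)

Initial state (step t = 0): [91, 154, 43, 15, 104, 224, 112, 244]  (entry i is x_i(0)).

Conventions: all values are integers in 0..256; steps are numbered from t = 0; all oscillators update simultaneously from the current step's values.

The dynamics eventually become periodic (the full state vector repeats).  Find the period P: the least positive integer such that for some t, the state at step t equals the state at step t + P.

Simulating step by step:
t=0: [91, 154, 43, 15, 104, 224, 112, 244]
t=1: [93, 54, 96, 92, 78, 91, 64, 82]
t=2: [230, 206, 205, 219, 204, 225, 209, 218]
t=3: [57, 56, 56, 57, 57, 57, 56, 57]
t=4: [169, 168, 168, 169, 169, 170, 168, 169]
t=5: [51, 51, 51, 51, 51, 51, 51, 51]
t=6: [159, 159, 159, 159, 159, 159, 159, 159]
t=7: [50, 50, 50, 50, 50, 50, 50, 50]
t=8: [157, 157, 157, 157, 157, 157, 157, 157]
t=9: [49, 49, 49, 49, 49, 49, 49, 49]
t=10: [155, 155, 155, 155, 155, 155, 155, 155]
t=11: [49, 49, 49, 49, 49, 49, 49, 49]

Answer: 2
Key observation: The state at step 9, [49, 49, 49, 49, 49, 49, 49, 49], reappears at step 11 — and no state repeats earlier — so the cycle the system enters has period 2.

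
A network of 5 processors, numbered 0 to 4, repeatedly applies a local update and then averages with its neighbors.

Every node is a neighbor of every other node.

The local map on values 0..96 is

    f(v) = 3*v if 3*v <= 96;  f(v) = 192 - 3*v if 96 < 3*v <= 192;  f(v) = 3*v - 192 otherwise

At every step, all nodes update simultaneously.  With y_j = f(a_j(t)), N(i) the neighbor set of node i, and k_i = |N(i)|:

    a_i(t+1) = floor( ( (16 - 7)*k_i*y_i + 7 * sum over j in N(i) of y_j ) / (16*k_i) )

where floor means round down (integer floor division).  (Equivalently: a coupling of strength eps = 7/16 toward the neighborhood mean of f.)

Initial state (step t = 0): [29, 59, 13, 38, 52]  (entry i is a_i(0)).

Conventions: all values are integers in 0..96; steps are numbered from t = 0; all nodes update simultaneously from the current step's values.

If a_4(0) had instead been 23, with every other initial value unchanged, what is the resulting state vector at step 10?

Answer: [35, 17, 23, 17, 17]
Key observation: This trace re-runs the system from the modified initial state.

Derivation:
t=0: [29, 59, 13, 38, 23]
t=1: [70, 38, 49, 66, 62]
t=2: [24, 52, 37, 19, 19]
t=3: [65, 49, 69, 58, 58]
t=4: [12, 31, 17, 18, 18]
t=5: [47, 73, 54, 55, 55]
t=6: [40, 29, 31, 29, 29]
t=7: [79, 86, 88, 86, 86]
t=8: [54, 64, 67, 64, 64]
t=9: [17, 4, 8, 4, 4]
t=10: [35, 17, 23, 17, 17]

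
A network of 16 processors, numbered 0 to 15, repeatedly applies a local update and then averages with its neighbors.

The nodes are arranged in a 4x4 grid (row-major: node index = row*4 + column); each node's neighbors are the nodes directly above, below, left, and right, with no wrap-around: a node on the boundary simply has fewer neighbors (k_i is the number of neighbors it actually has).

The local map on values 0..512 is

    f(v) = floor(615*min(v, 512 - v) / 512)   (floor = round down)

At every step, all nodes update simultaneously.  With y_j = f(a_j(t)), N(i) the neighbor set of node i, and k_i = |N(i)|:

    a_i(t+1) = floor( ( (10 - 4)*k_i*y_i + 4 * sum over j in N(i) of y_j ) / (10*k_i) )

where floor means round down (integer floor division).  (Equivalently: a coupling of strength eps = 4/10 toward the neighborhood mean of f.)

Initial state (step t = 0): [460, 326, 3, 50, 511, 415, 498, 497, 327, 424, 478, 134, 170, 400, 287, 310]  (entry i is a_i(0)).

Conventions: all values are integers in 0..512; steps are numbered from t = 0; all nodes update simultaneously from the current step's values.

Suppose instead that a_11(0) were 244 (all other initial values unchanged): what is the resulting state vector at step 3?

Simulating step by step:
t=0: [460, 326, 3, 50, 511, 415, 498, 497, 327, 424, 478, 244, 170, 400, 287, 310]
t=1: [82, 157, 41, 40, 53, 104, 27, 60, 174, 114, 92, 215, 193, 157, 217, 257]
t=2: [109, 148, 65, 53, 95, 116, 54, 88, 182, 144, 134, 219, 218, 196, 236, 287]
t=3: [136, 152, 87, 74, 133, 136, 86, 115, 203, 178, 174, 229, 247, 236, 258, 271]

Answer: [136, 152, 87, 74, 133, 136, 86, 115, 203, 178, 174, 229, 247, 236, 258, 271]
Key observation: This trace re-runs the system from the modified initial state.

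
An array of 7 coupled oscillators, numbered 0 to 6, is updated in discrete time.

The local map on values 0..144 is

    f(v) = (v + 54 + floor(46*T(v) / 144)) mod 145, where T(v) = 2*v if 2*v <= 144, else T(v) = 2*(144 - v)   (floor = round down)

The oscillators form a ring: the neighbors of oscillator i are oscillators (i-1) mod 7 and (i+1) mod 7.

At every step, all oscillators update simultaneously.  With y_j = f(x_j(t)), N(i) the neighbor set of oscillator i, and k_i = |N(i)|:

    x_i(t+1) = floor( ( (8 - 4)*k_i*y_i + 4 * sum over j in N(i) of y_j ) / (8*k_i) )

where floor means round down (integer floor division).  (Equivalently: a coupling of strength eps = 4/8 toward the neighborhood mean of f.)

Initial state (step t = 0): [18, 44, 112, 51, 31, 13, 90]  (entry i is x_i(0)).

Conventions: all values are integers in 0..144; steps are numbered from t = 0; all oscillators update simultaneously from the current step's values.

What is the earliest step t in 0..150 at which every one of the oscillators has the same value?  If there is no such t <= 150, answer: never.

Simulating step by step:
t=0: [18, 44, 112, 51, 31, 13, 90]  (not all equal)
t=1: [81, 94, 86, 104, 105, 71, 56]  (not all equal)
t=2: [23, 32, 34, 36, 34, 22, 13]  (not all equal)
t=3: [90, 103, 109, 111, 105, 91, 82]  (not all equal)
t=4: [33, 37, 39, 40, 37, 33, 31]  (not all equal)
t=5: [108, 113, 116, 117, 113, 108, 106]  (not all equal)
t=6: [40, 41, 42, 42, 41, 40, 39]  (not all equal)
t=7: [119, 120, 121, 121, 120, 119, 118]  (not all equal)
t=8: [43, 43, 44, 44, 43, 43, 43]  (not all equal)
t=9: [124, 124, 125, 125, 124, 124, 124]  (not all equal)
t=10: [45, 45, 45, 45, 45, 45, 45]  (all equal)

Answer: 10
Key observation: Synchronization is absorbing here: once all oscillators are equal they stay equal, and step 10 is the first all-equal step.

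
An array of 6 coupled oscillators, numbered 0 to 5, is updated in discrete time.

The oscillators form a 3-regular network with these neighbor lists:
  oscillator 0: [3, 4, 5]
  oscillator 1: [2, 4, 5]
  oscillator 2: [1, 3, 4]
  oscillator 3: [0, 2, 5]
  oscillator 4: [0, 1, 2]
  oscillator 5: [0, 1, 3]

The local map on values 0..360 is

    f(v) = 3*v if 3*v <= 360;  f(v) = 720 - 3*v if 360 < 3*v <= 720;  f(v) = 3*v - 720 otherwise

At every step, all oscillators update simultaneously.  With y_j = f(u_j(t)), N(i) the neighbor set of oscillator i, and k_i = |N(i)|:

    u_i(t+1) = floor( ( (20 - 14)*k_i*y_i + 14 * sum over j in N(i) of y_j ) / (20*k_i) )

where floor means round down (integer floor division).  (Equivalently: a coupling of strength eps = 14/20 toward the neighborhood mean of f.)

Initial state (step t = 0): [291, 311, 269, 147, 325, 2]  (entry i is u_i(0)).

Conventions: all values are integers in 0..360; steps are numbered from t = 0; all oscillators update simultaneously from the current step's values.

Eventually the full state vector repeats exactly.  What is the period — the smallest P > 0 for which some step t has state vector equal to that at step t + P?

Simulating step by step:
t=0: [291, 311, 269, 147, 325, 2]
t=1: [171, 145, 200, 141, 182, 152]
t=2: [233, 215, 212, 227, 195, 263]
t=3: [63, 89, 83, 52, 82, 52]
t=4: [186, 232, 230, 185, 238, 189]
t=5: [124, 51, 54, 130, 52, 127]
t=6: [296, 199, 197, 297, 201, 295]
t=7: [156, 132, 134, 159, 133, 157]
t=8: [265, 304, 302, 264, 304, 265]
t=9: [101, 163, 162, 100, 163, 101]
t=10: [285, 248, 248, 286, 248, 285]
t=11: [109, 49, 50, 110, 49, 109]
t=12: [285, 189, 190, 286, 189, 285]
t=13: [139, 148, 148, 139, 148, 139]
t=14: [296, 282, 282, 296, 282, 296]
t=15: [158, 135, 135, 158, 135, 158]
t=16: [262, 298, 298, 262, 298, 262]
t=17: [91, 148, 148, 91, 148, 91]
t=18: [273, 275, 275, 273, 275, 273]
t=19: [100, 103, 103, 100, 103, 100]
t=20: [302, 306, 306, 302, 306, 302]
t=21: [188, 195, 195, 188, 195, 188]
t=22: [151, 139, 139, 151, 139, 151]
t=23: [275, 294, 294, 275, 294, 275]
t=24: [118, 148, 148, 118, 148, 118]
t=25: [335, 294, 294, 335, 294, 335]
t=26: [256, 190, 190, 256, 190, 256]
t=27: [71, 126, 126, 71, 126, 71]
t=28: [243, 311, 311, 243, 311, 243]
t=29: [56, 165, 165, 56, 165, 56]
t=30: [181, 211, 211, 181, 211, 181]
t=31: [156, 108, 108, 156, 108, 156]
t=32: [268, 307, 307, 268, 307, 268]
t=33: [111, 173, 173, 111, 173, 111]
t=34: [302, 231, 231, 302, 231, 302]
t=35: [148, 64, 64, 148, 64, 148]
t=36: [256, 211, 211, 256, 211, 256]
t=37: [57, 77, 77, 57, 77, 57]
t=38: [185, 217, 217, 185, 217, 185]
t=39: [142, 91, 91, 142, 91, 142]
t=40: [289, 277, 277, 289, 277, 289]
t=41: [138, 119, 119, 138, 119, 138]
t=42: [317, 345, 345, 317, 345, 317]
t=43: [250, 295, 295, 250, 295, 250]
t=44: [61, 133, 133, 61, 133, 61]
t=45: [215, 288, 288, 215, 288, 215]
t=46: [91, 127, 127, 91, 127, 91]
t=47: [288, 323, 323, 288, 323, 288]
t=48: [168, 224, 224, 168, 224, 168]
t=49: [176, 87, 87, 176, 87, 176]
t=50: [208, 244, 244, 208, 244, 208]
t=51: [76, 31, 31, 76, 31, 76]
t=52: [196, 124, 124, 196, 124, 196]
t=53: [182, 297, 297, 182, 297, 182]
t=54: [173, 171, 171, 173, 171, 173]
t=55: [202, 205, 205, 202, 205, 202]
t=56: [111, 107, 107, 111, 107, 111]
t=57: [330, 323, 323, 330, 323, 330]
t=58: [265, 253, 253, 265, 253, 265]
t=59: [66, 47, 47, 66, 47, 66]
t=60: [184, 154, 154, 184, 154, 184]
t=61: [189, 237, 237, 189, 237, 189]
t=62: [119, 42, 42, 119, 42, 119]
t=63: [303, 179, 179, 303, 179, 303]
t=64: [187, 184, 184, 187, 184, 187]
t=65: [161, 165, 165, 161, 165, 161]
t=66: [234, 227, 227, 234, 227, 234]
t=67: [22, 34, 34, 22, 34, 22]
t=68: [74, 93, 93, 74, 93, 74]
t=69: [235, 265, 265, 235, 265, 235]
t=70: [29, 61, 61, 29, 61, 29]
t=71: [109, 160, 160, 109, 160, 109]
t=72: [306, 260, 260, 306, 260, 306]
t=73: [165, 92, 92, 165, 92, 165]
t=74: [236, 264, 264, 236, 264, 236]
t=75: [26, 58, 58, 26, 58, 26]
t=76: [100, 151, 151, 100, 151, 100]
t=77: [292, 274, 274, 292, 274, 292]
t=78: [143, 114, 114, 143, 114, 143]
t=79: [302, 330, 330, 302, 330, 302]
t=80: [205, 250, 250, 205, 250, 205]
t=81: [87, 47, 47, 87, 47, 87]
t=82: [233, 169, 169, 233, 169, 233]
t=83: [65, 168, 168, 65, 168, 65]
t=84: [199, 211, 211, 199, 211, 199]
t=85: [114, 95, 95, 114, 95, 114]
t=86: [328, 298, 298, 328, 298, 328]
t=87: [243, 195, 195, 243, 195, 243]
t=88: [38, 105, 105, 38, 105, 38]
t=89: [160, 268, 268, 160, 268, 160]
t=90: [203, 120, 120, 203, 120, 203]
t=91: [169, 301, 301, 169, 301, 169]
t=92: [206, 190, 190, 206, 190, 206]
t=93: [113, 138, 138, 113, 138, 113]
t=94: [331, 313, 313, 331, 313, 331]
t=95: [260, 231, 231, 260, 231, 260]
t=96: [52, 34, 34, 52, 34, 52]
t=97: [143, 114, 114, 143, 114, 143]

Answer: 19
Key observation: The state at step 78, [143, 114, 114, 143, 114, 143], reappears at step 97 — and no state repeats earlier — so the cycle the system enters has period 19.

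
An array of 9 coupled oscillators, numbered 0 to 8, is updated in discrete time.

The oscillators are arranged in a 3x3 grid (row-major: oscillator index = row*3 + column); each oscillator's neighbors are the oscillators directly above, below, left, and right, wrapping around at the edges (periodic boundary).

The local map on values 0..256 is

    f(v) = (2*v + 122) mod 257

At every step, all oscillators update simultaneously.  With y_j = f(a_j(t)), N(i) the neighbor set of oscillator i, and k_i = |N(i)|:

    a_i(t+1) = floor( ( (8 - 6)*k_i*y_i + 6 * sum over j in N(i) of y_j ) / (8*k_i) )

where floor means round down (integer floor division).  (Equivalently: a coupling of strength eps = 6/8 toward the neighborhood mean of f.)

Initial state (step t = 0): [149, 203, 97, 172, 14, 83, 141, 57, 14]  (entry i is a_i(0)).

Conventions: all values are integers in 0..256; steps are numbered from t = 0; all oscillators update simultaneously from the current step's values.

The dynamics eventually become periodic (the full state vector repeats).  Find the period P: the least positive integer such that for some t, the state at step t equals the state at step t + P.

Simulating step by step:
t=0: [149, 203, 97, 172, 14, 83, 141, 57, 14]
t=1: [121, 117, 81, 144, 129, 114, 178, 145, 126]
t=2: [120, 102, 84, 140, 124, 102, 155, 143, 122]
t=3: [105, 92, 74, 122, 109, 92, 139, 125, 107]
t=4: [77, 65, 50, 92, 81, 65, 106, 95, 79]
t=5: [117, 123, 157, 82, 120, 123, 46, 84, 119]
t=6: [124, 105, 124, 106, 79, 105, 103, 108, 126]
t=7: [91, 80, 99, 72, 63, 80, 90, 73, 93]
t=8: [38, 75, 43, 70, 75, 75, 33, 71, 39]
t=9: [127, 84, 132, 79, 11, 84, 123, 80, 128]
t=10: [85, 86, 89, 82, 57, 86, 81, 82, 86]
t=11: [34, 73, 38, 70, 83, 73, 31, 70, 34]
t=12: [122, 82, 124, 79, 13, 82, 119, 79, 122]
t=13: [77, 80, 80, 78, 56, 80, 75, 78, 77]
t=14: [20, 62, 22, 60, 75, 62, 18, 60, 20]
t=15: [192, 171, 194, 169, 186, 171, 191, 169, 192]
t=16: [232, 228, 234, 227, 213, 228, 231, 227, 232]
t=17: [69, 61, 70, 60, 55, 61, 67, 60, 69]
t=18: [140, 151, 93, 198, 240, 151, 155, 198, 140]
t=19: [110, 95, 129, 108, 86, 95, 99, 108, 110]
t=20: [81, 74, 83, 65, 60, 74, 78, 65, 81]
t=21: [66, 106, 22, 119, 159, 106, 109, 119, 66]
t=22: [143, 151, 165, 137, 113, 151, 154, 137, 143]
t=23: [164, 149, 168, 143, 137, 149, 152, 143, 164]
t=24: [176, 169, 183, 162, 152, 169, 171, 162, 176]
t=25: [209, 201, 215, 196, 189, 201, 204, 196, 209]
t=26: [18, 60, 23, 55, 64, 60, 13, 55, 18]
t=27: [187, 212, 192, 207, 240, 212, 183, 207, 187]
t=28: [159, 120, 163, 116, 42, 120, 155, 116, 159]
t=29: [152, 153, 155, 149, 127, 153, 148, 149, 152]
t=30: [167, 160, 171, 157, 155, 160, 164, 157, 167]
t=31: [193, 188, 195, 185, 180, 188, 190, 185, 193]
t=32: [245, 241, 248, 239, 234, 241, 243, 239, 245]
t=33: [94, 90, 96, 88, 85, 90, 92, 88, 94]
t=34: [49, 46, 51, 44, 41, 46, 47, 44, 49]
t=35: [217, 214, 218, 212, 210, 214, 215, 212, 217]
t=36: [38, 36, 40, 35, 32, 36, 37, 35, 38]
t=37: [196, 194, 197, 193, 191, 194, 195, 193, 196]
t=38: [142, 157, 95, 204, 250, 157, 157, 204, 142]
t=39: [117, 106, 136, 119, 100, 106, 106, 119, 117]
t=40: [98, 95, 100, 85, 83, 95, 95, 85, 98]
t=41: [54, 49, 59, 46, 41, 49, 49, 46, 54]
t=42: [225, 221, 228, 217, 213, 221, 221, 217, 225]
t=43: [53, 49, 56, 46, 43, 49, 50, 46, 53]
t=44: [223, 220, 226, 218, 214, 220, 221, 218, 223]
t=45: [51, 48, 53, 46, 43, 48, 49, 46, 51]
t=46: [221, 218, 222, 216, 214, 218, 219, 216, 221]
t=47: [46, 44, 48, 43, 40, 44, 45, 43, 46]
t=48: [212, 210, 213, 209, 207, 210, 211, 209, 212]
t=49: [30, 28, 31, 27, 25, 28, 29, 27, 30]
t=50: [180, 178, 181, 177, 175, 178, 179, 177, 180]
t=51: [223, 221, 224, 220, 218, 221, 222, 220, 223]
t=52: [52, 50, 53, 49, 47, 50, 51, 49, 52]
t=53: [224, 222, 225, 221, 219, 222, 223, 221, 224]
t=54: [54, 52, 55, 51, 49, 52, 53, 51, 54]
t=55: [228, 226, 229, 225, 223, 226, 227, 225, 228]
t=56: [62, 60, 63, 59, 57, 60, 61, 59, 62]
t=57: [244, 242, 245, 241, 239, 242, 243, 241, 244]
t=58: [94, 92, 95, 91, 89, 92, 93, 91, 94]
t=59: [51, 49, 52, 48, 46, 49, 50, 48, 51]
t=60: [222, 220, 223, 219, 217, 220, 221, 219, 222]
t=61: [50, 48, 51, 47, 45, 48, 49, 47, 50]
t=62: [220, 218, 221, 217, 215, 218, 219, 217, 220]
t=63: [46, 44, 47, 43, 41, 44, 45, 43, 46]
t=64: [212, 210, 213, 209, 207, 210, 211, 209, 212]

Answer: 16
Key observation: The state at step 48, [212, 210, 213, 209, 207, 210, 211, 209, 212], reappears at step 64 — and no state repeats earlier — so the cycle the system enters has period 16.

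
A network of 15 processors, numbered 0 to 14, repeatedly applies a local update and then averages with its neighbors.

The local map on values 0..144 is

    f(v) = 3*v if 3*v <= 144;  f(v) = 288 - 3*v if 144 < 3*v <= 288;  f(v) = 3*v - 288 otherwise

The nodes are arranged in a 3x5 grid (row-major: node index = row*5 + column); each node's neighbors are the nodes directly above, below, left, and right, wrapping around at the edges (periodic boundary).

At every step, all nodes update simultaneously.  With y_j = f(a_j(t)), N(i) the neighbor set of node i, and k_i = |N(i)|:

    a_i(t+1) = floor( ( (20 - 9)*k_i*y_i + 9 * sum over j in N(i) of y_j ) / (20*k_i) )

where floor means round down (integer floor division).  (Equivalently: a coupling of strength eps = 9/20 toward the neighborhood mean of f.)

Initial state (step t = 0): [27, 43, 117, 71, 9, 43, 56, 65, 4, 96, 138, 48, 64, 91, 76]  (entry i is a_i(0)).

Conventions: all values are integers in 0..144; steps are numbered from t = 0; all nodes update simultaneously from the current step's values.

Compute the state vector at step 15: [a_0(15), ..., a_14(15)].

Answer: [57, 50, 40, 75, 62, 66, 37, 29, 82, 65, 60, 40, 29, 103, 95]

Derivation:
t=0: [27, 43, 117, 71, 9, 43, 56, 65, 4, 96, 138, 48, 64, 91, 76]
t=1: [90, 116, 78, 54, 39, 107, 121, 83, 27, 25, 115, 132, 88, 35, 51]
t=2: [39, 61, 57, 109, 104, 43, 68, 47, 83, 82, 64, 83, 47, 98, 114]
t=3: [104, 97, 112, 42, 41, 109, 92, 120, 47, 50, 90, 69, 111, 34, 48]
t=4: [33, 20, 54, 115, 116, 43, 28, 67, 126, 126, 42, 53, 58, 107, 122]
t=5: [96, 82, 105, 66, 69, 115, 91, 94, 79, 89, 118, 114, 104, 56, 77]
t=6: [27, 33, 33, 80, 63, 42, 26, 16, 54, 39, 55, 46, 36, 90, 63]
t=7: [94, 99, 88, 64, 93, 114, 89, 72, 95, 114, 117, 121, 93, 52, 94]
t=8: [18, 19, 34, 71, 23, 45, 35, 46, 41, 37, 50, 52, 39, 85, 32]
t=9: [74, 75, 99, 78, 75, 120, 109, 126, 107, 108, 122, 119, 109, 64, 92]
t=10: [67, 55, 32, 52, 53, 64, 54, 63, 49, 40, 67, 62, 51, 68, 37]
t=11: [96, 113, 107, 123, 121, 100, 116, 110, 126, 119, 92, 109, 117, 104, 108]
t=12: [16, 42, 44, 69, 62, 22, 49, 50, 73, 61, 16, 42, 50, 43, 40]
t=13: [64, 119, 126, 93, 95, 74, 128, 129, 88, 97, 66, 120, 134, 116, 109]
t=14: [78, 77, 82, 24, 18, 68, 87, 90, 32, 16, 80, 81, 98, 53, 39]
t=15: [57, 50, 40, 75, 62, 66, 37, 29, 82, 65, 60, 40, 29, 103, 95]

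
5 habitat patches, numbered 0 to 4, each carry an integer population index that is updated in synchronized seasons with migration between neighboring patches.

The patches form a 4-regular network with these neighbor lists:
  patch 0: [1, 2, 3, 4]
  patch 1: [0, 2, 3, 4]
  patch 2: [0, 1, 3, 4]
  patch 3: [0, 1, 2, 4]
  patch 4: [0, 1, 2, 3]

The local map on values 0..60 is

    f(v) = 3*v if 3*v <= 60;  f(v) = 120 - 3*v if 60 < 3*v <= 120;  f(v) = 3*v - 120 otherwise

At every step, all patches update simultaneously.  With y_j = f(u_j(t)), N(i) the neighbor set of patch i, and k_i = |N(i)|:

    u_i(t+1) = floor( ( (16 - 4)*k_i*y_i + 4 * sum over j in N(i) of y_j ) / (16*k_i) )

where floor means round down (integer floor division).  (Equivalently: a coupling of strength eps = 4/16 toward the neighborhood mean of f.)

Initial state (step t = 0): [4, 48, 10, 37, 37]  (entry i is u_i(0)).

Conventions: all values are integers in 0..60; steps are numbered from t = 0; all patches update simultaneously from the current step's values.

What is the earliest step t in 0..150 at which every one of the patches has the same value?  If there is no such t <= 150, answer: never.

Simulating step by step:
t=0: [4, 48, 10, 37, 37]  (not all equal)
t=1: [13, 21, 25, 11, 11]  (not all equal)
t=2: [39, 52, 43, 35, 35]  (not all equal)
t=3: [6, 29, 11, 15, 15]  (not all equal)
t=4: [23, 33, 33, 41, 41]  (not all equal)
t=5: [41, 20, 20, 8, 8]  (not all equal)
t=6: [12, 51, 51, 27, 27]  (not all equal)
t=7: [36, 33, 33, 38, 38]  (not all equal)
t=8: [12, 18, 18, 8, 8]  (not all equal)
t=9: [36, 49, 49, 28, 28]  (not all equal)
t=10: [16, 27, 27, 33, 33]  (not all equal)
t=11: [43, 37, 37, 24, 24]  (not all equal)
t=12: [13, 13, 13, 40, 40]  (not all equal)
t=13: [34, 34, 34, 7, 7]  (not all equal)
t=14: [18, 18, 18, 20, 20]  (not all equal)
t=15: [54, 54, 54, 58, 58]  (not all equal)
t=16: [43, 43, 43, 51, 51]  (not all equal)
t=17: [12, 12, 12, 28, 28]  (not all equal)
t=18: [36, 36, 36, 36, 36]  (all equal)

Answer: 18
Key observation: Synchronization is absorbing here: once all patches are equal they stay equal, and step 18 is the first all-equal step.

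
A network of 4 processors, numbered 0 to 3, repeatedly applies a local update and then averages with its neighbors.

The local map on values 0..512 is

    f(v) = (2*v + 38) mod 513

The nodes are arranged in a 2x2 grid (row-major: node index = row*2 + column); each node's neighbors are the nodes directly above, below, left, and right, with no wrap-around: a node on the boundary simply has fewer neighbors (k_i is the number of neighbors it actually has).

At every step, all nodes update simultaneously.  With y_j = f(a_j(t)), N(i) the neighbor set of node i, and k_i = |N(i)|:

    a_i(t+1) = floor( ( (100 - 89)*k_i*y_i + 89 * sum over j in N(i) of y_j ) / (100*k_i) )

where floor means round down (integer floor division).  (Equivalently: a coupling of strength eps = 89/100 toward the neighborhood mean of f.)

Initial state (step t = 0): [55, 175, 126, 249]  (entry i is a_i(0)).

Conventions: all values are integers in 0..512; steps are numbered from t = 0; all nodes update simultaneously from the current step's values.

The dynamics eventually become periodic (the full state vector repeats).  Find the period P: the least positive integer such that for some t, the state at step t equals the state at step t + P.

Simulating step by step:
t=0: [55, 175, 126, 249]
t=1: [317, 118, 107, 304]
t=2: [251, 160, 157, 248]
t=3: [318, 60, 60, 318]
t=4: [158, 160, 160, 158]
t=5: [357, 354, 354, 357]
t=6: [233, 238, 238, 233]
t=7: [56, 448, 448, 56]
t=8: [391, 179, 179, 391]
t=9: [386, 316, 316, 386]
t=10: [172, 281, 281, 172]
t=11: [119, 349, 349, 119]
t=12: [228, 270, 270, 228]
t=13: [112, 446, 446, 112]
t=14: [399, 279, 279, 399]
t=15: [109, 296, 296, 109]
t=16: [132, 240, 240, 132]
t=17: [37, 269, 269, 37]
t=18: [68, 106, 106, 68]
t=19: [241, 182, 182, 241]
t=20: [358, 50, 50, 358]
t=21: [149, 229, 229, 149]
t=22: [478, 353, 353, 478]
t=23: [258, 453, 453, 258]
t=24: [388, 83, 83, 388]
t=25: [214, 290, 290, 214]
t=26: [144, 426, 426, 144]
t=27: [371, 331, 331, 371]
t=28: [195, 258, 258, 195]
t=29: [83, 385, 385, 83]
t=30: [284, 214, 214, 284]
t=31: [424, 134, 134, 424]
t=32: [313, 365, 365, 313]
t=33: [243, 162, 162, 243]
t=34: [323, 49, 49, 323]
t=35: [139, 167, 167, 139]
t=36: [365, 322, 322, 365]
t=37: [178, 245, 245, 178]
t=38: [56, 352, 352, 56]
t=39: [220, 158, 158, 220]
t=40: [367, 464, 464, 367]
t=41: [431, 280, 280, 431]
t=42: [118, 353, 353, 118]
t=43: [235, 269, 269, 235]
t=44: [111, 459, 459, 111]
t=45: [422, 280, 280, 422]
t=46: [116, 337, 337, 116]
t=47: [206, 262, 262, 206]
t=48: [93, 405, 405, 93]
t=49: [322, 236, 236, 322]
t=50: [472, 206, 206, 472]
t=51: [452, 466, 466, 452]
t=52: [453, 432, 432, 453]
t=53: [393, 426, 426, 393]
t=54: [369, 318, 318, 369]
t=55: [172, 251, 251, 172]
t=56: [66, 342, 342, 66]
t=57: [204, 174, 174, 204]
t=58: [392, 439, 439, 392]
t=59: [392, 319, 319, 392]
t=60: [179, 292, 292, 179]
t=61: [140, 364, 364, 140]
t=62: [260, 310, 310, 260]
t=63: [134, 56, 56, 134]
t=64: [167, 288, 288, 167]
t=65: [130, 342, 342, 130]
t=66: [218, 288, 288, 218]
t=67: [142, 432, 432, 142]
t=68: [381, 329, 329, 381]
t=69: [194, 275, 275, 194]
t=70: [113, 387, 387, 113]
t=71: [295, 267, 267, 295]
t=72: [65, 108, 108, 65]
t=73: [244, 177, 177, 244]
t=74: [350, 54, 54, 350]
t=75: [154, 216, 216, 154]
t=76: [456, 359, 359, 456]
t=77: [264, 415, 415, 264]
t=78: [321, 86, 86, 321]
t=79: [205, 171, 171, 205]
t=80: [387, 440, 440, 387]
t=81: [393, 310, 310, 393]
t=82: [163, 292, 292, 163]
t=83: [137, 335, 335, 137]
t=84: [207, 299, 299, 207]
t=85: [159, 415, 415, 159]
t=86: [355, 355, 355, 355]
t=87: [235, 235, 235, 235]
t=88: [508, 508, 508, 508]
t=89: [28, 28, 28, 28]
t=90: [94, 94, 94, 94]
t=91: [226, 226, 226, 226]
t=92: [490, 490, 490, 490]
t=93: [505, 505, 505, 505]
t=94: [22, 22, 22, 22]
t=95: [82, 82, 82, 82]
t=96: [202, 202, 202, 202]
t=97: [442, 442, 442, 442]
t=98: [409, 409, 409, 409]
t=99: [343, 343, 343, 343]
t=100: [211, 211, 211, 211]
t=101: [460, 460, 460, 460]
t=102: [445, 445, 445, 445]
t=103: [415, 415, 415, 415]
t=104: [355, 355, 355, 355]

Answer: 18
Key observation: The state at step 86, [355, 355, 355, 355], reappears at step 104 — and no state repeats earlier — so the cycle the system enters has period 18.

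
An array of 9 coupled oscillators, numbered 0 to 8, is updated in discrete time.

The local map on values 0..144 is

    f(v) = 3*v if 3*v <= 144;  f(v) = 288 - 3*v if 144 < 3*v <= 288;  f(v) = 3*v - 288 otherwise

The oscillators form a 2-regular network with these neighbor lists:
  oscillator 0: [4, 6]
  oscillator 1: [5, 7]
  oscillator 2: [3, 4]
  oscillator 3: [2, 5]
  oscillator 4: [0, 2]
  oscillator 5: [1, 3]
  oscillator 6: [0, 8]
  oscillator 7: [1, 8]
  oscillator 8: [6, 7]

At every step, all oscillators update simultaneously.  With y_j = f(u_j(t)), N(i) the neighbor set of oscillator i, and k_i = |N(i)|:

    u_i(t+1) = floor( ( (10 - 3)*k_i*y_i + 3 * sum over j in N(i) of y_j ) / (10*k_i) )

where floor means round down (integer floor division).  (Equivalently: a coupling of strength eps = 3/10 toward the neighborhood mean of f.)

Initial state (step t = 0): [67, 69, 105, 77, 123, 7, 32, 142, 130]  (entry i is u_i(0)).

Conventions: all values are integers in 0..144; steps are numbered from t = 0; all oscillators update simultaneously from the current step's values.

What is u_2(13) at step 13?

Simulating step by step:
t=0: [67, 69, 105, 77, 123, 7, 32, 142, 130]
t=1: [87, 80, 39, 47, 73, 35, 95, 124, 106]
t=2: [29, 61, 113, 132, 69, 101, 10, 70, 34]
t=3: [77, 87, 64, 85, 77, 42, 49, 85, 87]
t=4: [69, 42, 80, 56, 62, 97, 111, 31, 45]
t=5: [78, 102, 66, 91, 90, 39, 63, 104, 115]
t=6: [55, 33, 67, 41, 34, 86, 85, 28, 58]
t=7: [106, 86, 94, 103, 102, 54, 58, 90, 97]
t=8: [40, 42, 10, 34, 18, 95, 84, 17, 21]
t=9: [97, 96, 44, 76, 60, 36, 52, 64, 57]
t=10: [38, 30, 117, 78, 95, 84, 110, 84, 116]
t=11: [86, 73, 52, 52, 28, 46, 55, 47, 53]
t=12: [52, 90, 124, 132, 83, 126, 109, 128, 129]
t=13: [104, 40, 80, 101, 59, 81, 61, 84, 89]

Answer: u_2(13) = 80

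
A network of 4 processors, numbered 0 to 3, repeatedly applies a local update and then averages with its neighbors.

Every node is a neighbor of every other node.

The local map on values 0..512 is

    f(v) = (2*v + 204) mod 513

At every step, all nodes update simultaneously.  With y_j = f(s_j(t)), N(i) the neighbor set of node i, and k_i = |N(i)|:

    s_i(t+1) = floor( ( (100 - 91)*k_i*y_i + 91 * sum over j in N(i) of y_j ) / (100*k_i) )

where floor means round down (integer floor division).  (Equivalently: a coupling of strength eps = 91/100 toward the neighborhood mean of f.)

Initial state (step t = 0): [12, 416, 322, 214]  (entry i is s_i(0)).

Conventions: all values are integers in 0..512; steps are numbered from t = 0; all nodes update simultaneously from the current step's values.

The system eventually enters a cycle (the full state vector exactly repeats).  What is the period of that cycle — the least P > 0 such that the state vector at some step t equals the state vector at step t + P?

Simulating step by step:
t=0: [12, 416, 322, 214]
t=1: [161, 207, 138, 184]
t=2: [196, 176, 96, 186]
t=3: [159, 168, 92, 164]
t=4: [132, 128, 51, 130]
t=5: [415, 416, 449, 416]
t=6: [29, 29, 15, 29]
t=7: [253, 253, 259, 253]
t=8: [200, 200, 198, 200]
t=9: [89, 89, 90, 89]
t=10: [382, 382, 382, 382]
t=11: [455, 455, 455, 455]
t=12: [88, 88, 88, 88]
t=13: [380, 380, 380, 380]
t=14: [451, 451, 451, 451]
t=15: [80, 80, 80, 80]
t=16: [364, 364, 364, 364]
t=17: [419, 419, 419, 419]
t=18: [16, 16, 16, 16]
t=19: [236, 236, 236, 236]
t=20: [163, 163, 163, 163]
t=21: [17, 17, 17, 17]
t=22: [238, 238, 238, 238]
t=23: [167, 167, 167, 167]
t=24: [25, 25, 25, 25]
t=25: [254, 254, 254, 254]
t=26: [199, 199, 199, 199]
t=27: [89, 89, 89, 89]
t=28: [382, 382, 382, 382]

Answer: 18
Key observation: The state at step 10, [382, 382, 382, 382], reappears at step 28 — and no state repeats earlier — so the cycle the system enters has period 18.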